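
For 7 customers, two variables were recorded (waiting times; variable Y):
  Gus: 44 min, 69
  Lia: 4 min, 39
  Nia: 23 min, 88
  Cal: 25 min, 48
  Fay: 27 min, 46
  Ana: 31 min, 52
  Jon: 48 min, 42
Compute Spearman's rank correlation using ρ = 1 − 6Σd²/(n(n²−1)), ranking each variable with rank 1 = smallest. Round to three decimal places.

0.071

Ranks of variable 1: 6, 1, 2, 3, 4, 5, 7
Ranks of variable 2: 6, 1, 7, 4, 3, 5, 2
d = r₁ − r₂: 0, 0, -5, -1, 1, 0, 5
d²: 0, 0, 25, 1, 1, 0, 25; Σd² = 52
ρ = 1 − 6·52/(7·48) = 1 − 312/336 = 0.071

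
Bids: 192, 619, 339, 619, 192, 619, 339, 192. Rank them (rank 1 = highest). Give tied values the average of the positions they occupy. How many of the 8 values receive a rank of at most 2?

3

Sorted (descending): 619, 619, 619, 339, 339, 192, 192, 192
The 3 values of 619 occupy positions 1–3 → average rank 2.
The 2 values of 339 occupy positions 4–5 → average rank (4+5)/2 = 4.5.
The 3 values of 192 occupy positions 6–8 → average rank 7.
Ranks ≤ 2: {2, 2, 2} → 3 values.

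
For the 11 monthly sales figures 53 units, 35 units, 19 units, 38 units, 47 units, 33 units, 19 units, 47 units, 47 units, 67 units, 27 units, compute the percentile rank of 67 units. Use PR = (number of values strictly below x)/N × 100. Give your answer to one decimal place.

90.9

N = 11.
Strictly below 67: 10. Equal to 67: 1.
PR = 10/11 × 100 = 90.9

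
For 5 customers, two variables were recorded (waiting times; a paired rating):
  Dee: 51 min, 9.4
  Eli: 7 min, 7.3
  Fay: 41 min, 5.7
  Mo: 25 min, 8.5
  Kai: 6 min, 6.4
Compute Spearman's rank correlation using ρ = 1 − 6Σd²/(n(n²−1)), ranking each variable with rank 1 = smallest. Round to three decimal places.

0.400

Ranks of variable 1: 5, 2, 4, 3, 1
Ranks of variable 2: 5, 3, 1, 4, 2
d = r₁ − r₂: 0, -1, 3, -1, -1
d²: 0, 1, 9, 1, 1; Σd² = 12
ρ = 1 − 6·12/(5·24) = 1 − 72/120 = 0.400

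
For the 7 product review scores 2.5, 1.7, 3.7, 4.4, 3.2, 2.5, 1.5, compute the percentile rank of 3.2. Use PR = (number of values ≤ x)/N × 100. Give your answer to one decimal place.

N = 7.
Strictly below 3.2: 4. Equal to 3.2: 1.
PR = 5/7 × 100 = 71.4

71.4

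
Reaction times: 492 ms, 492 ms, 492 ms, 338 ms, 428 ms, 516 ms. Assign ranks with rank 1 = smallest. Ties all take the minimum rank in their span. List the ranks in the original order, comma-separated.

Sorted (ascending): 338, 428, 492, 492, 492, 516
The 3 values of 492 occupy positions 3–5 → each gets rank 3.

3, 3, 3, 1, 2, 6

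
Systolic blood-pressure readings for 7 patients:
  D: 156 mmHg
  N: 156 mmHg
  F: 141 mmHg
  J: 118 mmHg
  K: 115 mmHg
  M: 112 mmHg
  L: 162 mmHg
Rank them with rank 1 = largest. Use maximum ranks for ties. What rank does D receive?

3

Sorted (descending): 162, 156, 156, 141, 118, 115, 112
The 2 values of 156 occupy positions 2–3 → each gets rank 3.
D has value 156 mmHg → rank 3.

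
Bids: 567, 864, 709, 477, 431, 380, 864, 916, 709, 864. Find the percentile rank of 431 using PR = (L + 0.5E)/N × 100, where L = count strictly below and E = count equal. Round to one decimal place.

N = 10.
Strictly below 431: 1. Equal to 431: 1.
PR = (1 + 0.5·1)/10 × 100 = 15.0

15.0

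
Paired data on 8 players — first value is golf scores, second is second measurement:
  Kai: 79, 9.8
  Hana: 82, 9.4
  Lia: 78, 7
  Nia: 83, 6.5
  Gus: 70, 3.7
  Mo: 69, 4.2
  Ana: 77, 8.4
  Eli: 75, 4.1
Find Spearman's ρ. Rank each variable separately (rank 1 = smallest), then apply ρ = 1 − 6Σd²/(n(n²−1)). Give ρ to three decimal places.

Ranks of variable 1: 6, 7, 5, 8, 2, 1, 4, 3
Ranks of variable 2: 8, 7, 5, 4, 1, 3, 6, 2
d = r₁ − r₂: -2, 0, 0, 4, 1, -2, -2, 1
d²: 4, 0, 0, 16, 1, 4, 4, 1; Σd² = 30
ρ = 1 − 6·30/(8·63) = 1 − 180/504 = 0.643

0.643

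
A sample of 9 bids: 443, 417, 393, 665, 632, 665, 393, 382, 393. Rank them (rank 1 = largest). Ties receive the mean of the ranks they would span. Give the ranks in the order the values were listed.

Sorted (descending): 665, 665, 632, 443, 417, 393, 393, 393, 382
The 2 values of 665 occupy positions 1–2 → average rank (1+2)/2 = 1.5.
The 3 values of 393 occupy positions 6–8 → average rank 7.

4, 5, 7, 1.5, 3, 1.5, 7, 9, 7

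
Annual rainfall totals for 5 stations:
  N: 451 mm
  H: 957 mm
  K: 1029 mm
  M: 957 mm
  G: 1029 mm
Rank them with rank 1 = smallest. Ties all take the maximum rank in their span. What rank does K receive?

Sorted (ascending): 451, 957, 957, 1029, 1029
The 2 values of 957 occupy positions 2–3 → each gets rank 3.
The 2 values of 1029 occupy positions 4–5 → each gets rank 5.
K has value 1029 mm → rank 5.

5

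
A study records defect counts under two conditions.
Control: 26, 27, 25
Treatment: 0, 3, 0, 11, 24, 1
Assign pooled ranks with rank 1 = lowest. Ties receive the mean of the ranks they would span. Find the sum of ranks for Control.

24

Sorted (ascending): 0, 0, 1, 3, 11, 24, 25, 26, 27
The 2 values of 0 occupy positions 1–2 → average rank (1+2)/2 = 1.5.
Control values → pooled ranks: 26→8, 27→9, 25→7
Rank sum = 8 + 9 + 7 = 24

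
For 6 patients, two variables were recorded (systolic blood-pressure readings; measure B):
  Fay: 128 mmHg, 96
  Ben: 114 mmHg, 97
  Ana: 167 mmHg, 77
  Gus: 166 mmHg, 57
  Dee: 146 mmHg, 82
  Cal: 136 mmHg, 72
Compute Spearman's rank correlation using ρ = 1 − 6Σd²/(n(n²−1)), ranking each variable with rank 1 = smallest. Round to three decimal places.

Ranks of variable 1: 2, 1, 6, 5, 4, 3
Ranks of variable 2: 5, 6, 3, 1, 4, 2
d = r₁ − r₂: -3, -5, 3, 4, 0, 1
d²: 9, 25, 9, 16, 0, 1; Σd² = 60
ρ = 1 − 6·60/(6·35) = 1 − 360/210 = -0.714

-0.714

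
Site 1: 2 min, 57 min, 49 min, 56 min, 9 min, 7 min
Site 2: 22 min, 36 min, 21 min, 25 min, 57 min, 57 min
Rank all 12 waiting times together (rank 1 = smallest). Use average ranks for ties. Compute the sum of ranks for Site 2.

Sorted (ascending): 2, 7, 9, 21, 22, 25, 36, 49, 56, 57, 57, 57
The 3 values of 57 occupy positions 10–12 → average rank 11.
Site 2 values → pooled ranks: 22→5, 36→7, 21→4, 25→6, 57→11, 57→11
Rank sum = 5 + 7 + 4 + 6 + 11 + 11 = 44

44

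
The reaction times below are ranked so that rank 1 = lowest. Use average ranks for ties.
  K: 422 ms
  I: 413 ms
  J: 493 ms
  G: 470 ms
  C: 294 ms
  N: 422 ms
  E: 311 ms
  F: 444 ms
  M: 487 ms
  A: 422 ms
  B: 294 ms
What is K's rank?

Sorted (ascending): 294, 294, 311, 413, 422, 422, 422, 444, 470, 487, 493
The 2 values of 294 occupy positions 1–2 → average rank (1+2)/2 = 1.5.
The 3 values of 422 occupy positions 5–7 → average rank 6.
K has value 422 ms → rank 6.

6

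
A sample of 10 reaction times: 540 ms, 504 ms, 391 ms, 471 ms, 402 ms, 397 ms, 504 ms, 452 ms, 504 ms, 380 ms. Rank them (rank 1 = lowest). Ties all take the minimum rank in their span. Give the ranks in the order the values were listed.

10, 7, 2, 6, 4, 3, 7, 5, 7, 1

Sorted (ascending): 380, 391, 397, 402, 452, 471, 504, 504, 504, 540
The 3 values of 504 occupy positions 7–9 → each gets rank 7.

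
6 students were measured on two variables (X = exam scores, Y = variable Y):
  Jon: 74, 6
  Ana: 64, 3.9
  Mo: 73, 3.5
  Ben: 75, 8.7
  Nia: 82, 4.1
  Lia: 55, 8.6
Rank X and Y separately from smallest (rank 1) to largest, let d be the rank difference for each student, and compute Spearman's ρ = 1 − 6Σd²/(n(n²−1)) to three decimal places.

0.143

Ranks of variable 1: 4, 2, 3, 5, 6, 1
Ranks of variable 2: 4, 2, 1, 6, 3, 5
d = r₁ − r₂: 0, 0, 2, -1, 3, -4
d²: 0, 0, 4, 1, 9, 16; Σd² = 30
ρ = 1 − 6·30/(6·35) = 1 − 180/210 = 0.143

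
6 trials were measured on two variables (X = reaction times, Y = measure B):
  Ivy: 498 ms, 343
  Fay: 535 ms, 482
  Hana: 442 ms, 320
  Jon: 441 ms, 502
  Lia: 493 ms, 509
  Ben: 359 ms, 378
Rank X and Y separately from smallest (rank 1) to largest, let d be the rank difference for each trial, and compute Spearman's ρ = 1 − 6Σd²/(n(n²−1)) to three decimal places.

Ranks of variable 1: 5, 6, 3, 2, 4, 1
Ranks of variable 2: 2, 4, 1, 5, 6, 3
d = r₁ − r₂: 3, 2, 2, -3, -2, -2
d²: 9, 4, 4, 9, 4, 4; Σd² = 34
ρ = 1 − 6·34/(6·35) = 1 − 204/210 = 0.029

0.029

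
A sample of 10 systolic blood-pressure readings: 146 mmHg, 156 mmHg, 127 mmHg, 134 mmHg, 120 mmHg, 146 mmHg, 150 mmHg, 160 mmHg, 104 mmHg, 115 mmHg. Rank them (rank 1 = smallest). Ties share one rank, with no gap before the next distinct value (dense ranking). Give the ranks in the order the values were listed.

Sorted (ascending): 104, 115, 120, 127, 134, 146, 146, 150, 156, 160
The 2 values of 146 share dense rank 6.
Remaining distinct values take the next consecutive integers.

6, 8, 4, 5, 3, 6, 7, 9, 1, 2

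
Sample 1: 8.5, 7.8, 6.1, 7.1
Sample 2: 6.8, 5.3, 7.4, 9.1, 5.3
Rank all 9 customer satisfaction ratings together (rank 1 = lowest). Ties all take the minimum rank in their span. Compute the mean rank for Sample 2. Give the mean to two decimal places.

Sorted (ascending): 5.3, 5.3, 6.1, 6.8, 7.1, 7.4, 7.8, 8.5, 9.1
The 2 values of 5.3 occupy positions 1–2 → each gets rank 1.
Sample 2 values → pooled ranks: 6.8→4, 5.3→1, 7.4→6, 9.1→9, 5.3→1
Mean rank = (4 + 1 + 6 + 9 + 1) / 5 = 4.20

4.20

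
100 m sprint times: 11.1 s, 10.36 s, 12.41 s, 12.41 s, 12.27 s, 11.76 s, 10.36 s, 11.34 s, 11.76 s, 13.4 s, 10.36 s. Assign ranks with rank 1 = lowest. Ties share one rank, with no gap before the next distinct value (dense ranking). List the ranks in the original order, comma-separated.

2, 1, 6, 6, 5, 4, 1, 3, 4, 7, 1

Sorted (ascending): 10.36, 10.36, 10.36, 11.1, 11.34, 11.76, 11.76, 12.27, 12.41, 12.41, 13.4
The 3 values of 10.36 share dense rank 1.
The 2 values of 11.76 share dense rank 4.
The 2 values of 12.41 share dense rank 6.
Remaining distinct values take the next consecutive integers.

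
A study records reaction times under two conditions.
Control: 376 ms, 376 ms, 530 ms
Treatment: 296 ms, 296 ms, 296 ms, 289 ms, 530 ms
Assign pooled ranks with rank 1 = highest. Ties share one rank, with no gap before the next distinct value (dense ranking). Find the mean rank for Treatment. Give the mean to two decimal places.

Sorted (descending): 530, 530, 376, 376, 296, 296, 296, 289
The 2 values of 530 share dense rank 1.
The 2 values of 376 share dense rank 2.
The 3 values of 296 share dense rank 3.
Remaining distinct values take the next consecutive integers.
Treatment values → pooled ranks: 296→3, 296→3, 296→3, 289→4, 530→1
Mean rank = (3 + 3 + 3 + 4 + 1) / 5 = 2.80

2.80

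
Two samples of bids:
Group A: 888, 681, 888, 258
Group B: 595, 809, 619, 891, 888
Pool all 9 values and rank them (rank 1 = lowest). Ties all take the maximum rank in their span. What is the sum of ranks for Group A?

Sorted (ascending): 258, 595, 619, 681, 809, 888, 888, 888, 891
The 3 values of 888 occupy positions 6–8 → each gets rank 8.
Group A values → pooled ranks: 888→8, 681→4, 888→8, 258→1
Rank sum = 8 + 4 + 8 + 1 = 21

21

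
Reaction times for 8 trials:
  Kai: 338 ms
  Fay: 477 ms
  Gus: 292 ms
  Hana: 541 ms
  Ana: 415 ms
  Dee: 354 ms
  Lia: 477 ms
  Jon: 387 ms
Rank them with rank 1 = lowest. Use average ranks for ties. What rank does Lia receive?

Sorted (ascending): 292, 338, 354, 387, 415, 477, 477, 541
The 2 values of 477 occupy positions 6–7 → average rank (6+7)/2 = 6.5.
Lia has value 477 ms → rank 6.5.

6.5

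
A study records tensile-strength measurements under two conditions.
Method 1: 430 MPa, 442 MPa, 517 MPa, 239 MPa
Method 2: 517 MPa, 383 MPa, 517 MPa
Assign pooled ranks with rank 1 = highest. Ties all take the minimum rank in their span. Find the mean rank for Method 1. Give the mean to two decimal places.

4.25

Sorted (descending): 517, 517, 517, 442, 430, 383, 239
The 3 values of 517 occupy positions 1–3 → each gets rank 1.
Method 1 values → pooled ranks: 430→5, 442→4, 517→1, 239→7
Mean rank = (5 + 4 + 1 + 7) / 4 = 4.25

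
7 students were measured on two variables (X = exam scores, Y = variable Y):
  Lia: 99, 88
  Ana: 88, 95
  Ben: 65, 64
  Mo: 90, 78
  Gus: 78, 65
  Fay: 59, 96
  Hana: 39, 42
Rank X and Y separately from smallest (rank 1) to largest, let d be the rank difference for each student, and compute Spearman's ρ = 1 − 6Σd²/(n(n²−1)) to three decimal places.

0.357

Ranks of variable 1: 7, 5, 3, 6, 4, 2, 1
Ranks of variable 2: 5, 6, 2, 4, 3, 7, 1
d = r₁ − r₂: 2, -1, 1, 2, 1, -5, 0
d²: 4, 1, 1, 4, 1, 25, 0; Σd² = 36
ρ = 1 − 6·36/(7·48) = 1 − 216/336 = 0.357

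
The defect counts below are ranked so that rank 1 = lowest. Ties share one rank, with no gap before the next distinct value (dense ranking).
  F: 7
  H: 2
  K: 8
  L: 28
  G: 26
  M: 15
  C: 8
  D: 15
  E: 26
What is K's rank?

3

Sorted (ascending): 2, 7, 8, 8, 15, 15, 26, 26, 28
The 2 values of 8 share dense rank 3.
The 2 values of 15 share dense rank 4.
The 2 values of 26 share dense rank 5.
Remaining distinct values take the next consecutive integers.
K has value 8 → rank 3.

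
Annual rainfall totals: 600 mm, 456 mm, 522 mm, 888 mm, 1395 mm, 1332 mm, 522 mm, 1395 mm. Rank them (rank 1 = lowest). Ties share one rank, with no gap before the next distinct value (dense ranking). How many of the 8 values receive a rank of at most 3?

Sorted (ascending): 456, 522, 522, 600, 888, 1332, 1395, 1395
The 2 values of 522 share dense rank 2.
The 2 values of 1395 share dense rank 6.
Remaining distinct values take the next consecutive integers.
Ranks ≤ 3: {1, 2, 2, 3} → 4 values.

4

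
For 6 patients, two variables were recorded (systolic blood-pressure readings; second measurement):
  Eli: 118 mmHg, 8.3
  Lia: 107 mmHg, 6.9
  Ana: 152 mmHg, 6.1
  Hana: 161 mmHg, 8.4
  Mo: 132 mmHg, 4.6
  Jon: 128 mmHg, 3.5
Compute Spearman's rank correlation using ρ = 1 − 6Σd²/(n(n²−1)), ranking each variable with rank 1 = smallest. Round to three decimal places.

Ranks of variable 1: 2, 1, 5, 6, 4, 3
Ranks of variable 2: 5, 4, 3, 6, 2, 1
d = r₁ − r₂: -3, -3, 2, 0, 2, 2
d²: 9, 9, 4, 0, 4, 4; Σd² = 30
ρ = 1 − 6·30/(6·35) = 1 − 180/210 = 0.143

0.143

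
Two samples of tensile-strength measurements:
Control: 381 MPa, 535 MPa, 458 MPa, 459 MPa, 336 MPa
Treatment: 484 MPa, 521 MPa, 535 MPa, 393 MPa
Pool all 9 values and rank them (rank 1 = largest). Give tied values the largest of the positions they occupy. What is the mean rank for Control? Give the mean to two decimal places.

Sorted (descending): 535, 535, 521, 484, 459, 458, 393, 381, 336
The 2 values of 535 occupy positions 1–2 → each gets rank 2.
Control values → pooled ranks: 381→8, 535→2, 458→6, 459→5, 336→9
Mean rank = (8 + 2 + 6 + 5 + 9) / 5 = 6.00

6.00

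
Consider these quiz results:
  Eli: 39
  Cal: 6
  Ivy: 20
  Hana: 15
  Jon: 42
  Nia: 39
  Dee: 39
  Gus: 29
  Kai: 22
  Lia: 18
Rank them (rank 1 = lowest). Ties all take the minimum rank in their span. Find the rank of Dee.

Sorted (ascending): 6, 15, 18, 20, 22, 29, 39, 39, 39, 42
The 3 values of 39 occupy positions 7–9 → each gets rank 7.
Dee has value 39 → rank 7.

7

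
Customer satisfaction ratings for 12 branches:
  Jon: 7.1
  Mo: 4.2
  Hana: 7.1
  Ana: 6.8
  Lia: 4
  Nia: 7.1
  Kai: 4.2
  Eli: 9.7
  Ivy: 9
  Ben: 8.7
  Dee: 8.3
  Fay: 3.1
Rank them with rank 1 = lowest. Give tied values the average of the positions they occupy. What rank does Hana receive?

Sorted (ascending): 3.1, 4, 4.2, 4.2, 6.8, 7.1, 7.1, 7.1, 8.3, 8.7, 9, 9.7
The 2 values of 4.2 occupy positions 3–4 → average rank (3+4)/2 = 3.5.
The 3 values of 7.1 occupy positions 6–8 → average rank 7.
Hana has value 7.1 → rank 7.

7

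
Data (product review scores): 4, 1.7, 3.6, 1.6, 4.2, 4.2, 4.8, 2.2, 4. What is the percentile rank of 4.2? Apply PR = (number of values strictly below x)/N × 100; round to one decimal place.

66.7

N = 9.
Strictly below 4.2: 6. Equal to 4.2: 2.
PR = 6/9 × 100 = 66.7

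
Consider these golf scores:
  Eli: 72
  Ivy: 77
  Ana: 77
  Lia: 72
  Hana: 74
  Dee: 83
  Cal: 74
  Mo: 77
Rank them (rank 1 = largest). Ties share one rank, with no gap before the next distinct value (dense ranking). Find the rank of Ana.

2

Sorted (descending): 83, 77, 77, 77, 74, 74, 72, 72
The 3 values of 77 share dense rank 2.
The 2 values of 74 share dense rank 3.
The 2 values of 72 share dense rank 4.
Remaining distinct values take the next consecutive integers.
Ana has value 77 → rank 2.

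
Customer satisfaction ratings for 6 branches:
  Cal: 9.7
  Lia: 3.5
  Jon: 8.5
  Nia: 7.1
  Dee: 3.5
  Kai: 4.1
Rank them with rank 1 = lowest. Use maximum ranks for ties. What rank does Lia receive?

2

Sorted (ascending): 3.5, 3.5, 4.1, 7.1, 8.5, 9.7
The 2 values of 3.5 occupy positions 1–2 → each gets rank 2.
Lia has value 3.5 → rank 2.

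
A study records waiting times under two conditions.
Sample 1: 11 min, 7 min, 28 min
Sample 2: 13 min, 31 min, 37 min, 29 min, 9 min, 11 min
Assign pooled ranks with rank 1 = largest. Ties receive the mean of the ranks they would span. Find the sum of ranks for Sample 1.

19.5

Sorted (descending): 37, 31, 29, 28, 13, 11, 11, 9, 7
The 2 values of 11 occupy positions 6–7 → average rank (6+7)/2 = 6.5.
Sample 1 values → pooled ranks: 11→6.5, 7→9, 28→4
Rank sum = 6.5 + 9 + 4 = 19.5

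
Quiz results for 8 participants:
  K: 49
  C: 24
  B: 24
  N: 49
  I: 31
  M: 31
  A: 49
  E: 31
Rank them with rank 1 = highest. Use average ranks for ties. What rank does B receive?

Sorted (descending): 49, 49, 49, 31, 31, 31, 24, 24
The 3 values of 49 occupy positions 1–3 → average rank 2.
The 3 values of 31 occupy positions 4–6 → average rank 5.
The 2 values of 24 occupy positions 7–8 → average rank (7+8)/2 = 7.5.
B has value 24 → rank 7.5.

7.5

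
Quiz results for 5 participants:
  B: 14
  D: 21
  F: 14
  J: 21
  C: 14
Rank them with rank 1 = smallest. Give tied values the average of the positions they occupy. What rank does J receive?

Sorted (ascending): 14, 14, 14, 21, 21
The 3 values of 14 occupy positions 1–3 → average rank 2.
The 2 values of 21 occupy positions 4–5 → average rank (4+5)/2 = 4.5.
J has value 21 → rank 4.5.

4.5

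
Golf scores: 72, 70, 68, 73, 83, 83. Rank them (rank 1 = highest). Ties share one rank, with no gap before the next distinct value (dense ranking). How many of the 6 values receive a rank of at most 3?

4

Sorted (descending): 83, 83, 73, 72, 70, 68
The 2 values of 83 share dense rank 1.
Remaining distinct values take the next consecutive integers.
Ranks ≤ 3: {1, 1, 2, 3} → 4 values.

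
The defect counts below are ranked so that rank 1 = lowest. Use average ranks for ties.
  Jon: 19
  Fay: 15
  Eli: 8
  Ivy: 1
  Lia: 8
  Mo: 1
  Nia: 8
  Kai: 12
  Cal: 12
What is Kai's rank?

Sorted (ascending): 1, 1, 8, 8, 8, 12, 12, 15, 19
The 2 values of 1 occupy positions 1–2 → average rank (1+2)/2 = 1.5.
The 3 values of 8 occupy positions 3–5 → average rank 4.
The 2 values of 12 occupy positions 6–7 → average rank (6+7)/2 = 6.5.
Kai has value 12 → rank 6.5.

6.5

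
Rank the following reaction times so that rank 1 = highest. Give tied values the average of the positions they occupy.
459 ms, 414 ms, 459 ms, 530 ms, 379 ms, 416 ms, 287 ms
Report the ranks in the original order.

2.5, 5, 2.5, 1, 6, 4, 7

Sorted (descending): 530, 459, 459, 416, 414, 379, 287
The 2 values of 459 occupy positions 2–3 → average rank (2+3)/2 = 2.5.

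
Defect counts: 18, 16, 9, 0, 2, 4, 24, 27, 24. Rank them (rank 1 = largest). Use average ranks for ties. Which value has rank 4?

18

Sorted (descending): 27, 24, 24, 18, 16, 9, 4, 2, 0
The 2 values of 24 occupy positions 2–3 → average rank (2+3)/2 = 2.5.
Rank 4 → value 18.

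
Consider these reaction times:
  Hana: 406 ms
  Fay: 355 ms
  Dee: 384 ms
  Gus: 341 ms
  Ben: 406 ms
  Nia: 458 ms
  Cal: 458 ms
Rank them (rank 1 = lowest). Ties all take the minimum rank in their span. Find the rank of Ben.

Sorted (ascending): 341, 355, 384, 406, 406, 458, 458
The 2 values of 406 occupy positions 4–5 → each gets rank 4.
The 2 values of 458 occupy positions 6–7 → each gets rank 6.
Ben has value 406 ms → rank 4.

4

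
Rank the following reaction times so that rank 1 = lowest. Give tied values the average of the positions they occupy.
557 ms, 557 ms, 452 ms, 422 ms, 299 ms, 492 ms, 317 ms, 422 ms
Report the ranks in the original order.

7.5, 7.5, 5, 3.5, 1, 6, 2, 3.5

Sorted (ascending): 299, 317, 422, 422, 452, 492, 557, 557
The 2 values of 422 occupy positions 3–4 → average rank (3+4)/2 = 3.5.
The 2 values of 557 occupy positions 7–8 → average rank (7+8)/2 = 7.5.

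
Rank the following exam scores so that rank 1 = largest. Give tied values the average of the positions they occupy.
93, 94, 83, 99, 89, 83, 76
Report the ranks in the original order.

Sorted (descending): 99, 94, 93, 89, 83, 83, 76
The 2 values of 83 occupy positions 5–6 → average rank (5+6)/2 = 5.5.

3, 2, 5.5, 1, 4, 5.5, 7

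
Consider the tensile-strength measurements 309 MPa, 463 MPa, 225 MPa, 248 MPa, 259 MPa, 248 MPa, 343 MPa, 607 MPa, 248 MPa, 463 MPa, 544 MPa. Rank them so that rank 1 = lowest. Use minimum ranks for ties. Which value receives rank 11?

607

Sorted (ascending): 225, 248, 248, 248, 259, 309, 343, 463, 463, 544, 607
The 3 values of 248 occupy positions 2–4 → each gets rank 2.
The 2 values of 463 occupy positions 8–9 → each gets rank 8.
Rank 11 → value 607.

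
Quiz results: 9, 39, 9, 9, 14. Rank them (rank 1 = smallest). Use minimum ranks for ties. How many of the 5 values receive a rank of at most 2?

3

Sorted (ascending): 9, 9, 9, 14, 39
The 3 values of 9 occupy positions 1–3 → each gets rank 1.
Ranks ≤ 2: {1, 1, 1} → 3 values.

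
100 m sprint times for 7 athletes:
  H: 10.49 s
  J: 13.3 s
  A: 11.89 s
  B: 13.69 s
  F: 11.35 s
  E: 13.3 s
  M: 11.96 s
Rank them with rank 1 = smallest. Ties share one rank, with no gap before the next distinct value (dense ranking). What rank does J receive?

Sorted (ascending): 10.49, 11.35, 11.89, 11.96, 13.3, 13.3, 13.69
The 2 values of 13.3 share dense rank 5.
Remaining distinct values take the next consecutive integers.
J has value 13.3 s → rank 5.

5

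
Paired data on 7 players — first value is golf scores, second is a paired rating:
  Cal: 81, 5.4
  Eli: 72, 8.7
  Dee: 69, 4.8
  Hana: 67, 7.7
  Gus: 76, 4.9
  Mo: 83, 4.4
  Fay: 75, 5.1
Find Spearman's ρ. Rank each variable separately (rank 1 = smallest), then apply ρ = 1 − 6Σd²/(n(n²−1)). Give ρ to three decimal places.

-0.464

Ranks of variable 1: 6, 3, 2, 1, 5, 7, 4
Ranks of variable 2: 5, 7, 2, 6, 3, 1, 4
d = r₁ − r₂: 1, -4, 0, -5, 2, 6, 0
d²: 1, 16, 0, 25, 4, 36, 0; Σd² = 82
ρ = 1 − 6·82/(7·48) = 1 − 492/336 = -0.464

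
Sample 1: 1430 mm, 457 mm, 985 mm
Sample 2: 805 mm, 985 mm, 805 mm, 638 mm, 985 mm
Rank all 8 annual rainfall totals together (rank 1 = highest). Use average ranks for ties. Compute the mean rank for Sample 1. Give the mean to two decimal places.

4.00

Sorted (descending): 1430, 985, 985, 985, 805, 805, 638, 457
The 3 values of 985 occupy positions 2–4 → average rank 3.
The 2 values of 805 occupy positions 5–6 → average rank (5+6)/2 = 5.5.
Sample 1 values → pooled ranks: 1430→1, 457→8, 985→3
Mean rank = (1 + 8 + 3) / 3 = 4.00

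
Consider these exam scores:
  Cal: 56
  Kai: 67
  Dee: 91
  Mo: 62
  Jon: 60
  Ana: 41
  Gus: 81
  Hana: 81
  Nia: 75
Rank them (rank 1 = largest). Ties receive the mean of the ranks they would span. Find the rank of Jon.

Sorted (descending): 91, 81, 81, 75, 67, 62, 60, 56, 41
The 2 values of 81 occupy positions 2–3 → average rank (2+3)/2 = 2.5.
Jon has value 60 → rank 7.

7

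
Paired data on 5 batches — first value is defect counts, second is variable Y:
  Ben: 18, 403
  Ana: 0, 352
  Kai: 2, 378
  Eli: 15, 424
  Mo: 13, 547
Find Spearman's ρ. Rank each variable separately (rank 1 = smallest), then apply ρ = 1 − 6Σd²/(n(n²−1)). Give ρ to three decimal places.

0.600

Ranks of variable 1: 5, 1, 2, 4, 3
Ranks of variable 2: 3, 1, 2, 4, 5
d = r₁ − r₂: 2, 0, 0, 0, -2
d²: 4, 0, 0, 0, 4; Σd² = 8
ρ = 1 − 6·8/(5·24) = 1 − 48/120 = 0.600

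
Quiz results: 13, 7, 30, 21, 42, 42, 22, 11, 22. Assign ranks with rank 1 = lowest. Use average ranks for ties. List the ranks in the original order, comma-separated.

3, 1, 7, 4, 8.5, 8.5, 5.5, 2, 5.5

Sorted (ascending): 7, 11, 13, 21, 22, 22, 30, 42, 42
The 2 values of 22 occupy positions 5–6 → average rank (5+6)/2 = 5.5.
The 2 values of 42 occupy positions 8–9 → average rank (8+9)/2 = 8.5.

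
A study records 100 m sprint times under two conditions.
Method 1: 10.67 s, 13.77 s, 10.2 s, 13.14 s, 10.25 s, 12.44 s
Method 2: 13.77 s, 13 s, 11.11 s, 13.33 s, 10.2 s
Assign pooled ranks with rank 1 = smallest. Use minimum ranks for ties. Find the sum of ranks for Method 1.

32

Sorted (ascending): 10.2, 10.2, 10.25, 10.67, 11.11, 12.44, 13, 13.14, 13.33, 13.77, 13.77
The 2 values of 10.2 occupy positions 1–2 → each gets rank 1.
The 2 values of 13.77 occupy positions 10–11 → each gets rank 10.
Method 1 values → pooled ranks: 10.67→4, 13.77→10, 10.2→1, 13.14→8, 10.25→3, 12.44→6
Rank sum = 4 + 10 + 1 + 8 + 3 + 6 = 32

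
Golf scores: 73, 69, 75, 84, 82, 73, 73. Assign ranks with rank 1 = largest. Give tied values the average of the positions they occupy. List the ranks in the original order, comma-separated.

Sorted (descending): 84, 82, 75, 73, 73, 73, 69
The 3 values of 73 occupy positions 4–6 → average rank 5.

5, 7, 3, 1, 2, 5, 5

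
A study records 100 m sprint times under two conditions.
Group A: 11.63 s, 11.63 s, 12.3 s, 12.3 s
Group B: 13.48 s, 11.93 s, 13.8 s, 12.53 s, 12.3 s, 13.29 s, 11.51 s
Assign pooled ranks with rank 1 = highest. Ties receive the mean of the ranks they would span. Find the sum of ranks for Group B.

Sorted (descending): 13.8, 13.48, 13.29, 12.53, 12.3, 12.3, 12.3, 11.93, 11.63, 11.63, 11.51
The 3 values of 12.3 occupy positions 5–7 → average rank 6.
The 2 values of 11.63 occupy positions 9–10 → average rank (9+10)/2 = 9.5.
Group B values → pooled ranks: 13.48→2, 11.93→8, 13.8→1, 12.53→4, 12.3→6, 13.29→3, 11.51→11
Rank sum = 2 + 8 + 1 + 4 + 6 + 3 + 11 = 35

35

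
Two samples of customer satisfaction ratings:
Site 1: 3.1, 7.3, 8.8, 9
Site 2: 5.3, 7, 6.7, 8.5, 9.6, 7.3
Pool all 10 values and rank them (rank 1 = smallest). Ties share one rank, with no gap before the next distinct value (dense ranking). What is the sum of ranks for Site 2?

29

Sorted (ascending): 3.1, 5.3, 6.7, 7, 7.3, 7.3, 8.5, 8.8, 9, 9.6
The 2 values of 7.3 share dense rank 5.
Remaining distinct values take the next consecutive integers.
Site 2 values → pooled ranks: 5.3→2, 7→4, 6.7→3, 8.5→6, 9.6→9, 7.3→5
Rank sum = 2 + 4 + 3 + 6 + 9 + 5 = 29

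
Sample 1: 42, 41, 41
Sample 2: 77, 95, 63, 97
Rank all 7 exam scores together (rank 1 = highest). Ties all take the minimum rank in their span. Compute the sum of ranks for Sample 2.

10

Sorted (descending): 97, 95, 77, 63, 42, 41, 41
The 2 values of 41 occupy positions 6–7 → each gets rank 6.
Sample 2 values → pooled ranks: 77→3, 95→2, 63→4, 97→1
Rank sum = 3 + 2 + 4 + 1 = 10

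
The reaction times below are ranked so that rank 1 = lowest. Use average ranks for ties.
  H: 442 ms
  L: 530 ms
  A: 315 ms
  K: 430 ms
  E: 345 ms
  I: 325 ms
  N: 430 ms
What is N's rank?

Sorted (ascending): 315, 325, 345, 430, 430, 442, 530
The 2 values of 430 occupy positions 4–5 → average rank (4+5)/2 = 4.5.
N has value 430 ms → rank 4.5.

4.5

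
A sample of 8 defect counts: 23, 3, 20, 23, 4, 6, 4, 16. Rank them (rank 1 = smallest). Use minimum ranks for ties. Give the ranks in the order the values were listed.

Sorted (ascending): 3, 4, 4, 6, 16, 20, 23, 23
The 2 values of 4 occupy positions 2–3 → each gets rank 2.
The 2 values of 23 occupy positions 7–8 → each gets rank 7.

7, 1, 6, 7, 2, 4, 2, 5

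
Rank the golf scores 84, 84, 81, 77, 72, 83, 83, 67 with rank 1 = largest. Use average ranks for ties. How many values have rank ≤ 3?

2

Sorted (descending): 84, 84, 83, 83, 81, 77, 72, 67
The 2 values of 84 occupy positions 1–2 → average rank (1+2)/2 = 1.5.
The 2 values of 83 occupy positions 3–4 → average rank (3+4)/2 = 3.5.
Ranks ≤ 3: {1.5, 1.5} → 2 values.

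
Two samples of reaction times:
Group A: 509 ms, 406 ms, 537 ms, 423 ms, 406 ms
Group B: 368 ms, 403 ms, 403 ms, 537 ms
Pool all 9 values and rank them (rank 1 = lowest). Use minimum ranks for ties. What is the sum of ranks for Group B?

13

Sorted (ascending): 368, 403, 403, 406, 406, 423, 509, 537, 537
The 2 values of 403 occupy positions 2–3 → each gets rank 2.
The 2 values of 406 occupy positions 4–5 → each gets rank 4.
The 2 values of 537 occupy positions 8–9 → each gets rank 8.
Group B values → pooled ranks: 368→1, 403→2, 403→2, 537→8
Rank sum = 1 + 2 + 2 + 8 = 13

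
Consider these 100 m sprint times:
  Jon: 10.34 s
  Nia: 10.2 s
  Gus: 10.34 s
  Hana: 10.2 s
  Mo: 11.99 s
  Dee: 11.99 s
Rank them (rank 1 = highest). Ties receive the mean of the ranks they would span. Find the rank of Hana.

5.5

Sorted (descending): 11.99, 11.99, 10.34, 10.34, 10.2, 10.2
The 2 values of 11.99 occupy positions 1–2 → average rank (1+2)/2 = 1.5.
The 2 values of 10.34 occupy positions 3–4 → average rank (3+4)/2 = 3.5.
The 2 values of 10.2 occupy positions 5–6 → average rank (5+6)/2 = 5.5.
Hana has value 10.2 s → rank 5.5.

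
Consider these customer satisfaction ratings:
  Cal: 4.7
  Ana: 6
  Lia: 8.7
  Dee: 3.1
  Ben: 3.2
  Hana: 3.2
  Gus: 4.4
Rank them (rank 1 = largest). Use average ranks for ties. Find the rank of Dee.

Sorted (descending): 8.7, 6, 4.7, 4.4, 3.2, 3.2, 3.1
The 2 values of 3.2 occupy positions 5–6 → average rank (5+6)/2 = 5.5.
Dee has value 3.1 → rank 7.

7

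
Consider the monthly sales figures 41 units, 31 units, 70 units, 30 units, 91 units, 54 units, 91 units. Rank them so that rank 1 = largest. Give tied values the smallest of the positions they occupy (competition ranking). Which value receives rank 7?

30

Sorted (descending): 91, 91, 70, 54, 41, 31, 30
The 2 values of 91 occupy positions 1–2 → each gets rank 1.
Rank 7 → value 30.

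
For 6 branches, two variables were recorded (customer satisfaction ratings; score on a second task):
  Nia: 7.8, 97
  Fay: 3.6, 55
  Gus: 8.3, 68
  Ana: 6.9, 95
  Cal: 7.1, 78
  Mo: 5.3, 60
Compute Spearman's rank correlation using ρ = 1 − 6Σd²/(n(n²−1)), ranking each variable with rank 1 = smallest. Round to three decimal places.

0.600

Ranks of variable 1: 5, 1, 6, 3, 4, 2
Ranks of variable 2: 6, 1, 3, 5, 4, 2
d = r₁ − r₂: -1, 0, 3, -2, 0, 0
d²: 1, 0, 9, 4, 0, 0; Σd² = 14
ρ = 1 − 6·14/(6·35) = 1 − 84/210 = 0.600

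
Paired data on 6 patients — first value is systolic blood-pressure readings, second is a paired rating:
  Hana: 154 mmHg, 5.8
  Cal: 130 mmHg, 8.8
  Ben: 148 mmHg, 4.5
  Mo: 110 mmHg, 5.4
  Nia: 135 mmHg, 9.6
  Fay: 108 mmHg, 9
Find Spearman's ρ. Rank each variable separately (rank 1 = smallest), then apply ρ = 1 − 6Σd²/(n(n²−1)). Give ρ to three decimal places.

-0.314

Ranks of variable 1: 6, 3, 5, 2, 4, 1
Ranks of variable 2: 3, 4, 1, 2, 6, 5
d = r₁ − r₂: 3, -1, 4, 0, -2, -4
d²: 9, 1, 16, 0, 4, 16; Σd² = 46
ρ = 1 − 6·46/(6·35) = 1 − 276/210 = -0.314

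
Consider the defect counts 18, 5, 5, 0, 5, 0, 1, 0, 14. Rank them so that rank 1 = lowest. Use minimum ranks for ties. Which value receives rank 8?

Sorted (ascending): 0, 0, 0, 1, 5, 5, 5, 14, 18
The 3 values of 0 occupy positions 1–3 → each gets rank 1.
The 3 values of 5 occupy positions 5–7 → each gets rank 5.
Rank 8 → value 14.

14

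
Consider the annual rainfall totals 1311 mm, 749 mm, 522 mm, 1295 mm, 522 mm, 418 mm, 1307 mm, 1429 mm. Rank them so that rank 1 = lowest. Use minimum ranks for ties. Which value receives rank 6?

1307

Sorted (ascending): 418, 522, 522, 749, 1295, 1307, 1311, 1429
The 2 values of 522 occupy positions 2–3 → each gets rank 2.
Rank 6 → value 1307.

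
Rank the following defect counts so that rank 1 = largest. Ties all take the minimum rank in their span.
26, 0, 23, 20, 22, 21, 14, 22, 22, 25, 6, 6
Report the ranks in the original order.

Sorted (descending): 26, 25, 23, 22, 22, 22, 21, 20, 14, 6, 6, 0
The 3 values of 22 occupy positions 4–6 → each gets rank 4.
The 2 values of 6 occupy positions 10–11 → each gets rank 10.

1, 12, 3, 8, 4, 7, 9, 4, 4, 2, 10, 10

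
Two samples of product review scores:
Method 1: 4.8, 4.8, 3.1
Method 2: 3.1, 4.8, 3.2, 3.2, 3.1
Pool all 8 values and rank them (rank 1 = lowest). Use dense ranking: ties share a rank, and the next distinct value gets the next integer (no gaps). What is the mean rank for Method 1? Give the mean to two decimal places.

Sorted (ascending): 3.1, 3.1, 3.1, 3.2, 3.2, 4.8, 4.8, 4.8
The 3 values of 3.1 share dense rank 1.
The 2 values of 3.2 share dense rank 2.
The 3 values of 4.8 share dense rank 3.
Method 1 values → pooled ranks: 4.8→3, 4.8→3, 3.1→1
Mean rank = (3 + 3 + 1) / 3 = 2.33

2.33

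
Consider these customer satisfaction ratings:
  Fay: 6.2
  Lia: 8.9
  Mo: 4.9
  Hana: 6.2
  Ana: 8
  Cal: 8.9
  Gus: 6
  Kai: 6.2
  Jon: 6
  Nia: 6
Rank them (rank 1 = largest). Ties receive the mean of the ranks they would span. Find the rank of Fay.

5

Sorted (descending): 8.9, 8.9, 8, 6.2, 6.2, 6.2, 6, 6, 6, 4.9
The 2 values of 8.9 occupy positions 1–2 → average rank (1+2)/2 = 1.5.
The 3 values of 6.2 occupy positions 4–6 → average rank 5.
The 3 values of 6 occupy positions 7–9 → average rank 8.
Fay has value 6.2 → rank 5.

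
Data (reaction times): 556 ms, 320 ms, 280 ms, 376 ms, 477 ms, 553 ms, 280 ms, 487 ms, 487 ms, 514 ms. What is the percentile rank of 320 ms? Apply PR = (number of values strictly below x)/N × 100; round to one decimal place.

N = 10.
Strictly below 320: 2. Equal to 320: 1.
PR = 2/10 × 100 = 20.0

20.0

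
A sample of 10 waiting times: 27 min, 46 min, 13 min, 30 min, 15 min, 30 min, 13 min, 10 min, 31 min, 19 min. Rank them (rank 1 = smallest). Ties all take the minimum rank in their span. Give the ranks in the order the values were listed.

Sorted (ascending): 10, 13, 13, 15, 19, 27, 30, 30, 31, 46
The 2 values of 13 occupy positions 2–3 → each gets rank 2.
The 2 values of 30 occupy positions 7–8 → each gets rank 7.

6, 10, 2, 7, 4, 7, 2, 1, 9, 5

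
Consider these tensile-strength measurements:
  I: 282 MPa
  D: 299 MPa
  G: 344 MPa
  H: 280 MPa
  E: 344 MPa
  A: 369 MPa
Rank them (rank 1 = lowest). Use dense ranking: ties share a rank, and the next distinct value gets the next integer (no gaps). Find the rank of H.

1

Sorted (ascending): 280, 282, 299, 344, 344, 369
The 2 values of 344 share dense rank 4.
Remaining distinct values take the next consecutive integers.
H has value 280 MPa → rank 1.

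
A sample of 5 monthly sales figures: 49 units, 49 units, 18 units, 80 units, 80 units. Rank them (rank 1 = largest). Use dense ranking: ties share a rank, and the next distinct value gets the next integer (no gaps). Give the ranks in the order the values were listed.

Sorted (descending): 80, 80, 49, 49, 18
The 2 values of 80 share dense rank 1.
The 2 values of 49 share dense rank 2.
Remaining distinct values take the next consecutive integers.

2, 2, 3, 1, 1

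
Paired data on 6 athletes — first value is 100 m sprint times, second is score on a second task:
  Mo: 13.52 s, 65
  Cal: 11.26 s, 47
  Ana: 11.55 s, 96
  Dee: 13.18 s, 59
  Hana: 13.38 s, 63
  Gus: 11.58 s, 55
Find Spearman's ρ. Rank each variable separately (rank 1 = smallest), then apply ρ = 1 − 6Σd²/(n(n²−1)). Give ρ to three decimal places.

0.429

Ranks of variable 1: 6, 1, 2, 4, 5, 3
Ranks of variable 2: 5, 1, 6, 3, 4, 2
d = r₁ − r₂: 1, 0, -4, 1, 1, 1
d²: 1, 0, 16, 1, 1, 1; Σd² = 20
ρ = 1 − 6·20/(6·35) = 1 − 120/210 = 0.429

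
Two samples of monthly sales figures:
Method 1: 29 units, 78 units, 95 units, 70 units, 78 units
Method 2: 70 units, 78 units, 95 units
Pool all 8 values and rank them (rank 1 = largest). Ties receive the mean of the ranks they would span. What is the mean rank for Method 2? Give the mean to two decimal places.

4.00

Sorted (descending): 95, 95, 78, 78, 78, 70, 70, 29
The 2 values of 95 occupy positions 1–2 → average rank (1+2)/2 = 1.5.
The 3 values of 78 occupy positions 3–5 → average rank 4.
The 2 values of 70 occupy positions 6–7 → average rank (6+7)/2 = 6.5.
Method 2 values → pooled ranks: 70→6.5, 78→4, 95→1.5
Mean rank = (6.5 + 4 + 1.5) / 3 = 4.00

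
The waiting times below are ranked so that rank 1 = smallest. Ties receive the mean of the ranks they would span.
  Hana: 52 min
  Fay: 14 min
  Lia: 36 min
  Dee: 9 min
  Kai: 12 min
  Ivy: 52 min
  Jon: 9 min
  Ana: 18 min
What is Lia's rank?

Sorted (ascending): 9, 9, 12, 14, 18, 36, 52, 52
The 2 values of 9 occupy positions 1–2 → average rank (1+2)/2 = 1.5.
The 2 values of 52 occupy positions 7–8 → average rank (7+8)/2 = 7.5.
Lia has value 36 min → rank 6.

6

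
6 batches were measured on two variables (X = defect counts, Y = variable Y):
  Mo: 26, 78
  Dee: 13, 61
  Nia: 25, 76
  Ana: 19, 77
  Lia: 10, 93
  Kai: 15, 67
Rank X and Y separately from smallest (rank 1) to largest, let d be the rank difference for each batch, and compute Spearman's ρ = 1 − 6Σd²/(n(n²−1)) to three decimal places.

0.086

Ranks of variable 1: 6, 2, 5, 4, 1, 3
Ranks of variable 2: 5, 1, 3, 4, 6, 2
d = r₁ − r₂: 1, 1, 2, 0, -5, 1
d²: 1, 1, 4, 0, 25, 1; Σd² = 32
ρ = 1 − 6·32/(6·35) = 1 − 192/210 = 0.086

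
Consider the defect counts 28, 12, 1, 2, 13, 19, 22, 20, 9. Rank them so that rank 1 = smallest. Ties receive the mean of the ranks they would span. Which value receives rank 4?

Sorted (ascending): 1, 2, 9, 12, 13, 19, 20, 22, 28
No ties — each value takes its position as its rank.
Rank 4 → value 12.

12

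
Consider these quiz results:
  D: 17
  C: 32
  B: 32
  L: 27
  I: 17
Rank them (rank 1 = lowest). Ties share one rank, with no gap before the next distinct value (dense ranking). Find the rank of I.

Sorted (ascending): 17, 17, 27, 32, 32
The 2 values of 17 share dense rank 1.
The 2 values of 32 share dense rank 3.
Remaining distinct values take the next consecutive integers.
I has value 17 → rank 1.

1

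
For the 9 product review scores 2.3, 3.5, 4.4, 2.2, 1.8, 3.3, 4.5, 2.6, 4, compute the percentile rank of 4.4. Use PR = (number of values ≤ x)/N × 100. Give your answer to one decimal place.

N = 9.
Strictly below 4.4: 7. Equal to 4.4: 1.
PR = 8/9 × 100 = 88.9

88.9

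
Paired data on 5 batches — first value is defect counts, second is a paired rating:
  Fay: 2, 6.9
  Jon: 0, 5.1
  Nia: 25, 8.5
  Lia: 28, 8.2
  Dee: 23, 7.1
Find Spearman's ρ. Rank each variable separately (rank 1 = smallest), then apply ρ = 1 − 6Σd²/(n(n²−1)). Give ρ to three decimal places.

Ranks of variable 1: 2, 1, 4, 5, 3
Ranks of variable 2: 2, 1, 5, 4, 3
d = r₁ − r₂: 0, 0, -1, 1, 0
d²: 0, 0, 1, 1, 0; Σd² = 2
ρ = 1 − 6·2/(5·24) = 1 − 12/120 = 0.900

0.900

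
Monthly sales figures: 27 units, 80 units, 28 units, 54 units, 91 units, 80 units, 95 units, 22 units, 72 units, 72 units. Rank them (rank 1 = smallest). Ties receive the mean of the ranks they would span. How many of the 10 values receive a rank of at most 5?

Sorted (ascending): 22, 27, 28, 54, 72, 72, 80, 80, 91, 95
The 2 values of 72 occupy positions 5–6 → average rank (5+6)/2 = 5.5.
The 2 values of 80 occupy positions 7–8 → average rank (7+8)/2 = 7.5.
Ranks ≤ 5: {1, 2, 3, 4} → 4 values.

4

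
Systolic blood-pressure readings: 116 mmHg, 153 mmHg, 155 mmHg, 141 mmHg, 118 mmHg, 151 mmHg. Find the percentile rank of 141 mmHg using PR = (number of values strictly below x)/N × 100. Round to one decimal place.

N = 6.
Strictly below 141: 2. Equal to 141: 1.
PR = 2/6 × 100 = 33.3

33.3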